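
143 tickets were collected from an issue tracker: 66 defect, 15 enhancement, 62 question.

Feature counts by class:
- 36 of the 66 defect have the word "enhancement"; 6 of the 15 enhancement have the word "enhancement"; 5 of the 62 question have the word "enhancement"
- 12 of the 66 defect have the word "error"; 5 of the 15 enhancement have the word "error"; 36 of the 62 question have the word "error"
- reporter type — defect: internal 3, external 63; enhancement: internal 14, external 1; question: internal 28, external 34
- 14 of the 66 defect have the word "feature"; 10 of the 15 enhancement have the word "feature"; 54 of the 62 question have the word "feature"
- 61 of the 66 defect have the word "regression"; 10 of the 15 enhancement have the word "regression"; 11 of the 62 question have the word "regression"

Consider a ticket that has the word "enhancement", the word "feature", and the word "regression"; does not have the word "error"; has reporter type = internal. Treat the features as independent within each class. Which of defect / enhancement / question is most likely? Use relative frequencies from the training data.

enhancement

defect: (66/143) × (36/66) × (54/66) × (3/66) × (14/66) × (61/66) ≈ 0.00183554
enhancement: (15/143) × (6/15) × (10/15) × (14/15) × (10/15) × (10/15) ≈ 0.0116032
question: (62/143) × (5/62) × (26/62) × (28/62) × (54/62) × (11/62) ≈ 0.00102326
Highest score → enhancement.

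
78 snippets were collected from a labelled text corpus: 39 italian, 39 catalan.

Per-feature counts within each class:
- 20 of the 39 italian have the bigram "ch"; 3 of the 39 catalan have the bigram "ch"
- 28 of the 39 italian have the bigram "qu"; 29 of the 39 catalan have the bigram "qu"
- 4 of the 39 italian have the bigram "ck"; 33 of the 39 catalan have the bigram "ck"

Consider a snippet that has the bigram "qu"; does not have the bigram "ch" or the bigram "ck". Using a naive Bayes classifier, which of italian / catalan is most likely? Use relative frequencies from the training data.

italian

italian: (39/78) × (19/39) × (28/39) × (35/39) ≈ 0.156948
catalan: (39/78) × (36/39) × (29/39) × (6/39) ≈ 0.0527993
Highest score → italian.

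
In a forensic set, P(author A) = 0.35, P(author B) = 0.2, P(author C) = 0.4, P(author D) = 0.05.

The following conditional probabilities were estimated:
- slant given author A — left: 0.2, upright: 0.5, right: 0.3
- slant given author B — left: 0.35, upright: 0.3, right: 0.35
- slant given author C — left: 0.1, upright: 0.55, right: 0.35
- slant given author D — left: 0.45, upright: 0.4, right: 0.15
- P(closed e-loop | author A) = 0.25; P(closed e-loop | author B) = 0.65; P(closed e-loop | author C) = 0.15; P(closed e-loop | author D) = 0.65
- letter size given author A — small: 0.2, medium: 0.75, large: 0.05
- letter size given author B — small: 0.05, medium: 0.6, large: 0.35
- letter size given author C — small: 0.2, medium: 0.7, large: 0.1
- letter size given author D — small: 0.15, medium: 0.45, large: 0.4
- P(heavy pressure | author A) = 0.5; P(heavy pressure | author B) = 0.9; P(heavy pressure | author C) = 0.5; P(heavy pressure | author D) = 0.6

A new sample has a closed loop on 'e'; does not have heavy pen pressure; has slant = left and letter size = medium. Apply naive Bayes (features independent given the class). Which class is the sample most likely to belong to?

author A: 0.35 × 0.2 × 0.25 × 0.75 × (1−0.5) = 0.0065625
author B: 0.2 × 0.35 × 0.65 × 0.6 × (1−0.9) = 0.00273
author C: 0.4 × 0.1 × 0.15 × 0.7 × (1−0.5) = 0.0021
author D: 0.05 × 0.45 × 0.65 × 0.45 × (1−0.6) = 0.0026325
Highest score → author A.

author A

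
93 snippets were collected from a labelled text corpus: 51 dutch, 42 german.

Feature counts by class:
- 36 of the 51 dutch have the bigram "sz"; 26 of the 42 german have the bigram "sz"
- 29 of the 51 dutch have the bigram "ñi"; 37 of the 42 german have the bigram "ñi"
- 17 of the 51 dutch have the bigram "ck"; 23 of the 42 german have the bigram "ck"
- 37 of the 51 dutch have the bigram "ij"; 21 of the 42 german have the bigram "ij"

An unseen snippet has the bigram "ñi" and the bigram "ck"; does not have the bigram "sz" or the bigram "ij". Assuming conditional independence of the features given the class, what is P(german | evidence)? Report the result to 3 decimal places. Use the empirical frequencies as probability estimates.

0.832

dutch: (51/93) × (15/51) × (29/51) × (17/51) × (14/51) ≈ 0.00839214
german: (42/93) × (16/42) × (37/42) × (23/42) × (21/42) ≈ 0.041499
P(german | x) = 0.041499 / 0.04989114 ≈ 0.832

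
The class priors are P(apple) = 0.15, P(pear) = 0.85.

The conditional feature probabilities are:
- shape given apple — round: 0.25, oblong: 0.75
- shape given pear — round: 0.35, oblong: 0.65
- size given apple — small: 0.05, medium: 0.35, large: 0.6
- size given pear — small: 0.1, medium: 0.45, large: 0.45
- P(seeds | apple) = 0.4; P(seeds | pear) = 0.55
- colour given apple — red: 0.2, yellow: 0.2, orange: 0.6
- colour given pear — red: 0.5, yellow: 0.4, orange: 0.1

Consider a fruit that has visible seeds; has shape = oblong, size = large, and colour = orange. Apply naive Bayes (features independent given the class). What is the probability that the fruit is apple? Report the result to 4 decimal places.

0.5423

apple: 0.15 × 0.75 × 0.6 × 0.4 × 0.6 = 0.0162
pear: 0.85 × 0.65 × 0.45 × 0.55 × 0.1 = 0.013674375
P(apple | x) = 0.0162 / 0.029874375 ≈ 0.5423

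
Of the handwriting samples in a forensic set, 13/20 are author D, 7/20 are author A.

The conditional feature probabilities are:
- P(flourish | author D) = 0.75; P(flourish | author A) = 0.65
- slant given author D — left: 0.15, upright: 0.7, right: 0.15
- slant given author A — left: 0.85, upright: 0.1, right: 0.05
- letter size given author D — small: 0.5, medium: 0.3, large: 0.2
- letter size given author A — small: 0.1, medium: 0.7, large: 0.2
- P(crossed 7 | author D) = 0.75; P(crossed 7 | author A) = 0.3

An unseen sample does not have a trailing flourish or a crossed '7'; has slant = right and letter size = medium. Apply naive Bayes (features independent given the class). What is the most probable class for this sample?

author D: 0.65 × (1−0.75) × 0.15 × 0.3 × (1−0.75) = 0.001828125
author A: 0.35 × (1−0.65) × 0.05 × 0.7 × (1−0.3) = 0.00300125
Highest score → author A.

author A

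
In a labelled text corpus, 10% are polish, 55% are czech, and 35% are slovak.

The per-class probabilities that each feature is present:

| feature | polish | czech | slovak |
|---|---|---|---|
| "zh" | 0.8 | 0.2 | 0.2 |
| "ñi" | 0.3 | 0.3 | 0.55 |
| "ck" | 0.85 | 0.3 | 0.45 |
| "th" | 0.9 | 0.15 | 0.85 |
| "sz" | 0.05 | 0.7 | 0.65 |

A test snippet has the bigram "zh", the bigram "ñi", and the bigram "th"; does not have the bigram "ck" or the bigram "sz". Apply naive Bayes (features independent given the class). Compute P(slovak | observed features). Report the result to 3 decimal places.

0.605

polish: 0.1 × 0.8 × 0.3 × (1−0.85) × 0.9 × (1−0.05) = 0.003078
czech: 0.55 × 0.2 × 0.3 × (1−0.3) × 0.15 × (1−0.7) = 0.0010395
slovak: 0.35 × 0.2 × 0.55 × (1−0.45) × 0.85 × (1−0.65) = 0.0062995625
P(slovak | x) = 0.0062995625 / 0.0104170625 ≈ 0.605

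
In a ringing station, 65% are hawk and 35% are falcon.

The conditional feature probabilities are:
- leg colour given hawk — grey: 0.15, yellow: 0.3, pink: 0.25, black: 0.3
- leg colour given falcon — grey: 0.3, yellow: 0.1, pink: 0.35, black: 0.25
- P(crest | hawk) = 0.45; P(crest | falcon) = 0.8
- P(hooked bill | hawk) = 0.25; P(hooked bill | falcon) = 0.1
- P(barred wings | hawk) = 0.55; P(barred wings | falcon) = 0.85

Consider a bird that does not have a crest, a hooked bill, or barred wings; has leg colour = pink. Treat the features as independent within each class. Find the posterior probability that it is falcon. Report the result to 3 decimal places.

0.099

hawk: 0.65 × 0.25 × (1−0.45) × (1−0.25) × (1−0.55) = 0.0301640625
falcon: 0.35 × 0.35 × (1−0.8) × (1−0.1) × (1−0.85) = 0.0033075
P(falcon | x) = 0.0033075 / 0.0334715625 ≈ 0.099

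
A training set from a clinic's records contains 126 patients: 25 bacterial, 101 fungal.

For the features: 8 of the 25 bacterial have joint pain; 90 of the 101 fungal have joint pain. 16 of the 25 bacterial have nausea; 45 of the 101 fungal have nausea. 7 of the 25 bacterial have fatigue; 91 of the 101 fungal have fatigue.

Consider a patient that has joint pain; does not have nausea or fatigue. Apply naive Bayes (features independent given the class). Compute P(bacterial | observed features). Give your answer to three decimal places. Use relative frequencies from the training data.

0.296

bacterial: (25/126) × (8/25) × (9/25) × (18/25) ≈ 0.0164571
fungal: (101/126) × (90/101) × (56/101) × (10/101) ≈ 0.0392118
P(bacterial | x) = 0.0164571 / 0.0556689 ≈ 0.296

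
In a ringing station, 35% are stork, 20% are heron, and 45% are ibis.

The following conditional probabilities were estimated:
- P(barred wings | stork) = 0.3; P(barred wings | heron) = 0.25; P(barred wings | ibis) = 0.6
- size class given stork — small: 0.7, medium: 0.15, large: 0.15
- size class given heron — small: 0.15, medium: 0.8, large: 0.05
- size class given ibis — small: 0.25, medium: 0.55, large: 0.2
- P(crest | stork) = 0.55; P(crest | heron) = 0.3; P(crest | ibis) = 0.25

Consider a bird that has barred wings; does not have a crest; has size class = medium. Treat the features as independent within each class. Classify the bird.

stork: 0.35 × 0.3 × 0.15 × (1−0.55) = 0.0070875
heron: 0.2 × 0.25 × 0.8 × (1−0.3) = 0.028
ibis: 0.45 × 0.6 × 0.55 × (1−0.25) = 0.111375
Highest score → ibis.

ibis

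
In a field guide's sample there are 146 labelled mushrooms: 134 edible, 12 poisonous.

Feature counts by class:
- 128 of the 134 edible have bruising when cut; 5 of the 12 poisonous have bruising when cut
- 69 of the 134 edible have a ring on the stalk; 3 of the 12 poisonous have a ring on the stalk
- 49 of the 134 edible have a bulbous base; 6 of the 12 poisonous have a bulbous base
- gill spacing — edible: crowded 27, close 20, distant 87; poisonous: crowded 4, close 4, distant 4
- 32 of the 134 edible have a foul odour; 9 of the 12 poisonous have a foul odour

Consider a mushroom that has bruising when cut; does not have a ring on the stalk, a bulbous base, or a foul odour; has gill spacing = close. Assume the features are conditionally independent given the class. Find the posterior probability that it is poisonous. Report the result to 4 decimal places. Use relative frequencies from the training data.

edible: (134/146) × (128/134) × (65/134) × (85/134) × (20/134) × (102/134) ≈ 0.0306479
poisonous: (12/146) × (5/12) × (9/12) × (6/12) × (4/12) × (3/12) ≈ 0.00107021
P(poisonous | x) = 0.00107021 / 0.03171811 ≈ 0.0337

0.0337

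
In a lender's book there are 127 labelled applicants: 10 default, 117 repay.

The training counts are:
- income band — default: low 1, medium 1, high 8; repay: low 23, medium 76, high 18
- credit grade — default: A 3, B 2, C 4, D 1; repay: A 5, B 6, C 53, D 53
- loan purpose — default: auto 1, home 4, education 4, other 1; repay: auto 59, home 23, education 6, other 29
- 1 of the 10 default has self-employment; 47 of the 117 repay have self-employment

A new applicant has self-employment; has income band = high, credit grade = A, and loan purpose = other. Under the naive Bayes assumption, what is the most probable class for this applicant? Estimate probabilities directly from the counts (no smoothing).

default: (10/127) × (8/10) × (3/10) × (1/10) × (1/10) ≈ 0.000188976
repay: (117/127) × (18/117) × (5/117) × (29/117) × (47/117) ≈ 0.000603083
Highest score → repay.

repay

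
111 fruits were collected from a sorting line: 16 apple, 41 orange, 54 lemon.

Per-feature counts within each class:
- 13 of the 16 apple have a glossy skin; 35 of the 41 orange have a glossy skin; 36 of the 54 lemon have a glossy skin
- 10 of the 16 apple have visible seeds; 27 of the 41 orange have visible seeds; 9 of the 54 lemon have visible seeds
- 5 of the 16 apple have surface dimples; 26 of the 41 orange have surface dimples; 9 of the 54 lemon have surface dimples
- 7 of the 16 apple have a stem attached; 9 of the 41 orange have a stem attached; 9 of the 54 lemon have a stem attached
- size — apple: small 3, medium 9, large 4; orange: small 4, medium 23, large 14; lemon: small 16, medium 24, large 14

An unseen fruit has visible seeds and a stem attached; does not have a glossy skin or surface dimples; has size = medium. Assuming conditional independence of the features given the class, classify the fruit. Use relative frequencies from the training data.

apple

apple: (16/111) × (3/16) × (10/16) × (11/16) × (7/16) × (9/16) ≈ 0.00285793
orange: (41/111) × (6/41) × (27/41) × (15/41) × (9/41) × (23/41) ≈ 0.00160368
lemon: (54/111) × (18/54) × (9/54) × (45/54) × (9/54) × (24/54) ≈ 0.00166834
Highest score → apple.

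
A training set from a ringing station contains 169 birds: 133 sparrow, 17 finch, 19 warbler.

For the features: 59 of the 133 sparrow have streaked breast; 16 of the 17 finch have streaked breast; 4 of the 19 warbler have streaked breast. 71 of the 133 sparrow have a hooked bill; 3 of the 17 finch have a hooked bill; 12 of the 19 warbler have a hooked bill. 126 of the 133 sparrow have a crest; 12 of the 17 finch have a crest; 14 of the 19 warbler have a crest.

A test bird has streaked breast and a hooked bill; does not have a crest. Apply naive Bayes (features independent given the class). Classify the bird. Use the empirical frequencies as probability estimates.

sparrow

sparrow: (133/169) × (59/133) × (71/133) × (7/133) ≈ 0.00980886
finch: (17/169) × (16/17) × (3/17) × (5/17) ≈ 0.0049139
warbler: (19/169) × (4/19) × (12/19) × (5/19) ≈ 0.00393385
Highest score → sparrow.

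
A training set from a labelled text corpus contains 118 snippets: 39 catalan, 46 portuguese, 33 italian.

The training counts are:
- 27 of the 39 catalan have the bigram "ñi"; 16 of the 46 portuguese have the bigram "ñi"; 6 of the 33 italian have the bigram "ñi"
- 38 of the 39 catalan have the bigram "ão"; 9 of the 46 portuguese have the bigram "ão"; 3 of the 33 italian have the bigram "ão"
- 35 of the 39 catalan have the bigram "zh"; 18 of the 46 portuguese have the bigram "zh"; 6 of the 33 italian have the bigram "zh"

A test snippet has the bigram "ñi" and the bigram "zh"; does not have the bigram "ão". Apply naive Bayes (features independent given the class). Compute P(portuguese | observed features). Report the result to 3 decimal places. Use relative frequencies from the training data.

catalan: (39/118) × (27/39) × (1/39) × (35/39) ≈ 0.00526527
portuguese: (46/118) × (16/46) × (37/46) × (18/46) ≈ 0.0426773
italian: (33/118) × (6/33) × (30/33) × (6/33) ≈ 0.00840454
P(portuguese | x) = 0.0426773 / 0.05634711 ≈ 0.757

0.757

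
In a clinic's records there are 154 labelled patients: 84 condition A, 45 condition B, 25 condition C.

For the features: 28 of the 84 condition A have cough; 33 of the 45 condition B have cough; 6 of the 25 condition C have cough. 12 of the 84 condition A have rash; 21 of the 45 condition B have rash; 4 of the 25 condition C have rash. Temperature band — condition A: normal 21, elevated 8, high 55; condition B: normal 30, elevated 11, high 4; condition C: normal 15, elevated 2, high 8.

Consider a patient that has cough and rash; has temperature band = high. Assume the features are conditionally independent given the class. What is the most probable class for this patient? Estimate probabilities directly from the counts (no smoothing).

condition A: (84/154) × (28/84) × (12/84) × (55/84) ≈ 0.0170068
condition B: (45/154) × (33/45) × (21/45) × (4/45) ≈ 0.00888889
condition C: (25/154) × (6/25) × (4/25) × (8/25) ≈ 0.00199481
Highest score → condition A.

condition A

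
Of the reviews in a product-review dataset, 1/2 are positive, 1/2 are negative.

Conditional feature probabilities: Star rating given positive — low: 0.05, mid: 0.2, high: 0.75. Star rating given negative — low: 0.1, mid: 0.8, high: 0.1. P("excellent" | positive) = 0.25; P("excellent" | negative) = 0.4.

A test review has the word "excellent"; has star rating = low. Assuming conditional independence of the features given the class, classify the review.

negative

positive: 0.5 × 0.05 × 0.25 = 0.00625
negative: 0.5 × 0.1 × 0.4 = 0.02
Highest score → negative.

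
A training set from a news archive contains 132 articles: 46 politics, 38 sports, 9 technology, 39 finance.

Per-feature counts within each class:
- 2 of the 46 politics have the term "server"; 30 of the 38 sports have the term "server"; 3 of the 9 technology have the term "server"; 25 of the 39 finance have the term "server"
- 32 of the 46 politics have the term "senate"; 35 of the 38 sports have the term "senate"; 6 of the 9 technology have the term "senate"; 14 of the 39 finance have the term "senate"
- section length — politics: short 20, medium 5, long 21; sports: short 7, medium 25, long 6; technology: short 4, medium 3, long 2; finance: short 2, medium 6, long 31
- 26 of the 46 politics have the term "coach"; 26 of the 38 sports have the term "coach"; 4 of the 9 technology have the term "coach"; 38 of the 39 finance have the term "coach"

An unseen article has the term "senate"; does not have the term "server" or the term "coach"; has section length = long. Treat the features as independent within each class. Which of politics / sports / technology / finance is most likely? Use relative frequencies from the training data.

politics: (46/132) × (44/46) × (32/46) × (21/46) × (20/46) ≈ 0.0460261
sports: (38/132) × (8/38) × (35/38) × (6/38) × (12/38) ≈ 0.00278334
technology: (9/132) × (6/9) × (6/9) × (2/9) × (5/9) ≈ 0.00374111
finance: (39/132) × (14/39) × (14/39) × (31/39) × (1/39) ≈ 0.000775979
Highest score → politics.

politics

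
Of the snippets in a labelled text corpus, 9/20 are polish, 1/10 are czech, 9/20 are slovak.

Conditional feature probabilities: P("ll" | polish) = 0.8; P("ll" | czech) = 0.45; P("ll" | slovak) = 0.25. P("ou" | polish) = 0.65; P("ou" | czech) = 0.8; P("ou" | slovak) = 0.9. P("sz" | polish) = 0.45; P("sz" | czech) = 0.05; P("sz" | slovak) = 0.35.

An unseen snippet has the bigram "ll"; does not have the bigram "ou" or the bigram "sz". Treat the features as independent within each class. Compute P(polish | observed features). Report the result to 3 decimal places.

0.814

polish: 0.45 × 0.8 × (1−0.65) × (1−0.45) = 0.0693
czech: 0.1 × 0.45 × (1−0.8) × (1−0.05) = 0.00855
slovak: 0.45 × 0.25 × (1−0.9) × (1−0.35) = 0.0073125
P(polish | x) = 0.0693 / 0.0851625 ≈ 0.814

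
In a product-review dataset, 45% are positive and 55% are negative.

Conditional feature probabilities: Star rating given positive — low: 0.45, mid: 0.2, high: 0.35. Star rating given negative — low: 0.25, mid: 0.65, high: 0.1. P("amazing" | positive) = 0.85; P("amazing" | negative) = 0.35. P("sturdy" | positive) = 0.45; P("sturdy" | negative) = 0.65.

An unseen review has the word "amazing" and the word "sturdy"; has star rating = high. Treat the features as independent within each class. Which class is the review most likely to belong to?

positive: 0.45 × 0.35 × 0.85 × 0.45 = 0.06024375
negative: 0.55 × 0.1 × 0.35 × 0.65 = 0.0125125
Highest score → positive.

positive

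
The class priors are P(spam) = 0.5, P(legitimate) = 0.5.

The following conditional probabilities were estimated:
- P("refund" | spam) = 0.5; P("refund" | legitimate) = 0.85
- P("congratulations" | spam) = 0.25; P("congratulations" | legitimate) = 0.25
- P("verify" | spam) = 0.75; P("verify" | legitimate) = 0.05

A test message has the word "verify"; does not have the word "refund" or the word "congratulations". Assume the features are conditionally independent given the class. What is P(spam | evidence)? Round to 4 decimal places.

spam: 0.5 × (1−0.5) × (1−0.25) × 0.75 = 0.140625
legitimate: 0.5 × (1−0.85) × (1−0.25) × 0.05 = 0.0028125
P(spam | x) = 0.140625 / 0.1434375 ≈ 0.9804

0.9804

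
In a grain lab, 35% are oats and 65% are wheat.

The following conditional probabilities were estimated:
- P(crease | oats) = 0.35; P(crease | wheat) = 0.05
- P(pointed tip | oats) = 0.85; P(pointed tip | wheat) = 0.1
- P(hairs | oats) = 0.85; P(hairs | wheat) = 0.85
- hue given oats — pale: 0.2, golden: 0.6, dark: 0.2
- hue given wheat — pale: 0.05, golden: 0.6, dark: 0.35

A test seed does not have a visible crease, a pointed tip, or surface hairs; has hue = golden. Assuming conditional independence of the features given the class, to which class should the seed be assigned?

wheat

oats: 0.35 × (1−0.35) × (1−0.85) × (1−0.85) × 0.6 = 0.00307125
wheat: 0.65 × (1−0.05) × (1−0.1) × (1−0.85) × 0.6 = 0.0500175
Highest score → wheat.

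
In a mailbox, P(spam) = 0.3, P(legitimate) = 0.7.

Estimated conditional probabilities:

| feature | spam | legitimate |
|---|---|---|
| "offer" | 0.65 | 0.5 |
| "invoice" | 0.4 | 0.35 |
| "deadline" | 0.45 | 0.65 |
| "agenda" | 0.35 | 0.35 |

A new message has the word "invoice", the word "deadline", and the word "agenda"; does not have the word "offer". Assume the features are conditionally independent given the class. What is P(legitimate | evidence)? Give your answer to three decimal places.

spam: 0.3 × (1−0.65) × 0.4 × 0.45 × 0.35 = 0.006615
legitimate: 0.7 × (1−0.5) × 0.35 × 0.65 × 0.35 = 0.02786875
P(legitimate | x) = 0.02786875 / 0.03448375 ≈ 0.808

0.808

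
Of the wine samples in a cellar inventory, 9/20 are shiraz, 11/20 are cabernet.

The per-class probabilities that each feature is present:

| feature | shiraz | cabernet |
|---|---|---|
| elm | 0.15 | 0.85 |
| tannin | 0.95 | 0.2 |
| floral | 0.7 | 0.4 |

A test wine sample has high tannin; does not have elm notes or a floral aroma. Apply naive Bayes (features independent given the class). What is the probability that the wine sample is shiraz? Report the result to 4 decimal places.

0.9167

shiraz: 0.45 × (1−0.15) × 0.95 × (1−0.7) = 0.1090125
cabernet: 0.55 × (1−0.85) × 0.2 × (1−0.4) = 0.0099
P(shiraz | x) = 0.1090125 / 0.1189125 ≈ 0.9167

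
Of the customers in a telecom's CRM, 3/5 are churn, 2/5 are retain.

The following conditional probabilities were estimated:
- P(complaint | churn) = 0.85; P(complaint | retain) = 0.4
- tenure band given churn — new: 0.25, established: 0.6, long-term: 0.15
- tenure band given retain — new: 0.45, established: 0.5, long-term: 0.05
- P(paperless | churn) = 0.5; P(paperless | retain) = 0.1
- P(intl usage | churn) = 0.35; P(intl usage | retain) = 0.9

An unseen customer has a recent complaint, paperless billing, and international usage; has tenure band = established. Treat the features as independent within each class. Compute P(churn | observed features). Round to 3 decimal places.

0.881

churn: 0.6 × 0.85 × 0.6 × 0.5 × 0.35 = 0.05355
retain: 0.4 × 0.4 × 0.5 × 0.1 × 0.9 = 0.0072
P(churn | x) = 0.05355 / 0.06075 ≈ 0.881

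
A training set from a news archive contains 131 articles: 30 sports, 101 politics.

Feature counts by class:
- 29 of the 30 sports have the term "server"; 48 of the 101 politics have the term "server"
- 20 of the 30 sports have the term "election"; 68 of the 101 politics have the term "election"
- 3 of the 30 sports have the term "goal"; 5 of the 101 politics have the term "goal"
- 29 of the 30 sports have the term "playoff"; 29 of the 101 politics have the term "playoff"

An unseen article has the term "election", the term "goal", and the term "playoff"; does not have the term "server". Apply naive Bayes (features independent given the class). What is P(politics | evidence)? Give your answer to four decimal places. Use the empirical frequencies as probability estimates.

sports: (30/131) × (1/30) × (20/30) × (3/30) × (29/30) ≈ 0.000491942
politics: (101/131) × (53/101) × (68/101) × (5/101) × (29/101) ≈ 0.00387184
P(politics | x) = 0.00387184 / 0.004363782 ≈ 0.8873

0.8873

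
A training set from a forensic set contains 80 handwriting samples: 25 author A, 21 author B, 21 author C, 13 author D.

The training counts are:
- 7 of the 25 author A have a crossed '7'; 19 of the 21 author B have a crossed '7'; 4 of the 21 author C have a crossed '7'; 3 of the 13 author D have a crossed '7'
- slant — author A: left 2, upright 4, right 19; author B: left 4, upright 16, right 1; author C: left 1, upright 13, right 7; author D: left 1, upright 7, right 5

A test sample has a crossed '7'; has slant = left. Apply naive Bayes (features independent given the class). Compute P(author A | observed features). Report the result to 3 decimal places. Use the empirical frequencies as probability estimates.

author A: (25/80) × (7/25) × (2/25) = 0.007
author B: (21/80) × (19/21) × (4/21) ≈ 0.0452381
author C: (21/80) × (4/21) × (1/21) ≈ 0.00238095
author D: (13/80) × (3/13) × (1/13) ≈ 0.00288462
P(author A | x) = 0.007 / 0.05750367 ≈ 0.122

0.122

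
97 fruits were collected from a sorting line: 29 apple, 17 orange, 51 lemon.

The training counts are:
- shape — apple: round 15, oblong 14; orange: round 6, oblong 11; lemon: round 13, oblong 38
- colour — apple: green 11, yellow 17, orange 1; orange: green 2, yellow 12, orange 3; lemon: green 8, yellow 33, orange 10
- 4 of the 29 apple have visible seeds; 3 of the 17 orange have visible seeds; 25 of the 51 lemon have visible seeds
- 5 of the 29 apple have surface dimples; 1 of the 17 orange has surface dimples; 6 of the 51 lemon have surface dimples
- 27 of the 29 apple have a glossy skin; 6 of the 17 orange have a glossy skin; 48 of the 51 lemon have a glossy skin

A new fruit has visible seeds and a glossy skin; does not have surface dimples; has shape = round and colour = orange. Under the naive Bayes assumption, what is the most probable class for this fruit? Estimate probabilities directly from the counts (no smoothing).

apple: (29/97) × (15/29) × (1/29) × (4/29) × (24/29) × (27/29) ≈ 0.000566712
orange: (17/97) × (6/17) × (3/17) × (3/17) × (16/17) × (6/17) ≈ 0.000639879
lemon: (51/97) × (13/51) × (10/51) × (25/51) × (45/51) × (48/51) ≈ 0.0106976
Highest score → lemon.

lemon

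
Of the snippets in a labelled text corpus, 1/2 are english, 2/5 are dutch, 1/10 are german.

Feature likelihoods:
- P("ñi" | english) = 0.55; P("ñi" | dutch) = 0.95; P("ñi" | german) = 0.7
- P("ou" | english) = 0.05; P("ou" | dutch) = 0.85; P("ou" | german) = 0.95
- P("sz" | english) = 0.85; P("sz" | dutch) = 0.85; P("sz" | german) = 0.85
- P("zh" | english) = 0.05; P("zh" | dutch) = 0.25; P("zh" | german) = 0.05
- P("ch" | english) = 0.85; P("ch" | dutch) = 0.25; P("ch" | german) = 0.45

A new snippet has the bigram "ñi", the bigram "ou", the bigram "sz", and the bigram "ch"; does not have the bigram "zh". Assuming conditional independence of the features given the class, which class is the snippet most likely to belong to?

dutch

english: 0.5 × 0.55 × 0.05 × 0.85 × (1−0.05) × 0.85 = 0.00943765625
dutch: 0.4 × 0.95 × 0.85 × 0.85 × (1−0.25) × 0.25 = 0.051478125
german: 0.1 × 0.7 × 0.95 × 0.85 × (1−0.05) × 0.45 = 0.0241644375
Highest score → dutch.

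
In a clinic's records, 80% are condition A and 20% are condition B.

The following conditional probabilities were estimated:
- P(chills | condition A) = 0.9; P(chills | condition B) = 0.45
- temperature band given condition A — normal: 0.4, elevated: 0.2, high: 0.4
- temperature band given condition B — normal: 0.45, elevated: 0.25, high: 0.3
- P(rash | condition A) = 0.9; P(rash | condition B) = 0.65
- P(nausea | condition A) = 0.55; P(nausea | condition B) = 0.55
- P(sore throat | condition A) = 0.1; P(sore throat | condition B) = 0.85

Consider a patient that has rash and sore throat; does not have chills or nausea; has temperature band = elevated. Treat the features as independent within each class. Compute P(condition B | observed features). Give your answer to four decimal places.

condition A: 0.8 × (1−0.9) × 0.2 × 0.9 × (1−0.55) × 0.1 = 0.000648
condition B: 0.2 × (1−0.45) × 0.25 × 0.65 × (1−0.55) × 0.85 = 0.0068371875
P(condition B | x) = 0.0068371875 / 0.0074851875 ≈ 0.9134

0.9134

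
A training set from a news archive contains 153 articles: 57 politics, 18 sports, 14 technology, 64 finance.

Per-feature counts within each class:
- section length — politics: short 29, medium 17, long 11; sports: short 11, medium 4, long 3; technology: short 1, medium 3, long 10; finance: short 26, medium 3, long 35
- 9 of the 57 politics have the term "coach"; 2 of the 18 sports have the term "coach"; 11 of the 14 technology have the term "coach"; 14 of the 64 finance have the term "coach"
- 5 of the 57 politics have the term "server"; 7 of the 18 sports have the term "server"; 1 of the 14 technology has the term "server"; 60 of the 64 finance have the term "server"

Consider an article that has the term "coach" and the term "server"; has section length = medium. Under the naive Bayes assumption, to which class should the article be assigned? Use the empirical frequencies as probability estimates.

politics: (57/153) × (17/57) × (9/57) × (5/57) ≈ 0.00153894
sports: (18/153) × (4/18) × (2/18) × (7/18) ≈ 0.00112967
technology: (14/153) × (3/14) × (11/14) × (1/14) ≈ 0.00110044
finance: (64/153) × (3/64) × (14/64) × (60/64) ≈ 0.00402114
Highest score → finance.

finance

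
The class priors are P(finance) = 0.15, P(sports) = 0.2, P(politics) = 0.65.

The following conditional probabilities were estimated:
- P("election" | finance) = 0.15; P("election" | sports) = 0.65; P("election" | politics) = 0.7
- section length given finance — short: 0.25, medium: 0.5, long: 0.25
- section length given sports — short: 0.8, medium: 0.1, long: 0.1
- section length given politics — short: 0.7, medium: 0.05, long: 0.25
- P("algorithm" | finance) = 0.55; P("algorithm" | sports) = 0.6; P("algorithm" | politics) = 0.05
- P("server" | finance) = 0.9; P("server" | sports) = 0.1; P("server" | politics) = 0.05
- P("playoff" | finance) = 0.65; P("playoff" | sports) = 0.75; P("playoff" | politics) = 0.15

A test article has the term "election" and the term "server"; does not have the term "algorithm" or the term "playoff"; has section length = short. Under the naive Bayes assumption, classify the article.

finance: 0.15 × 0.15 × 0.25 × (1−0.55) × 0.9 × (1−0.65) = 0.00079734375
sports: 0.2 × 0.65 × 0.8 × (1−0.6) × 0.1 × (1−0.75) = 0.00104
politics: 0.65 × 0.7 × 0.7 × (1−0.05) × 0.05 × (1−0.15) = 0.0128594375
Highest score → politics.

politics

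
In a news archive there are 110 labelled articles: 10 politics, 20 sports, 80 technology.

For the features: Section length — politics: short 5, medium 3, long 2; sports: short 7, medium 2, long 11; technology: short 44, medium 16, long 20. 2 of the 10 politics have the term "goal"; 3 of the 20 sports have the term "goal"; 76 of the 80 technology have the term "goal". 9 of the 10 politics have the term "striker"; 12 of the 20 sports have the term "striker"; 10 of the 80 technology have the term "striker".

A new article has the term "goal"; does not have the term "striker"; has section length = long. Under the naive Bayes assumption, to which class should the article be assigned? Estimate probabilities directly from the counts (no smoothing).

technology

politics: (10/110) × (2/10) × (2/10) × (1/10) ≈ 0.000363636
sports: (20/110) × (11/20) × (3/20) × (8/20) = 0.006
technology: (80/110) × (20/80) × (76/80) × (70/80) ≈ 0.151136
Highest score → technology.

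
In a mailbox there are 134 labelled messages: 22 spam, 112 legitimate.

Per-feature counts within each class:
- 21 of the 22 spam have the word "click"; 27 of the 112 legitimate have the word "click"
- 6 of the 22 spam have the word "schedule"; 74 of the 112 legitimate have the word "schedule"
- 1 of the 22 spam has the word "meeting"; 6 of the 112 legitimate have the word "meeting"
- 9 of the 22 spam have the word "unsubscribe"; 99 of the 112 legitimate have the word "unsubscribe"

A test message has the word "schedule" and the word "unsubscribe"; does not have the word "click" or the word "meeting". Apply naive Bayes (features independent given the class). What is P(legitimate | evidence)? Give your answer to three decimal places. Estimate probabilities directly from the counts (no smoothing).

0.998

spam: (22/134) × (1/22) × (6/22) × (21/22) × (9/22) ≈ 0.000794768
legitimate: (112/134) × (85/112) × (74/112) × (106/112) × (99/112) ≈ 0.350617
P(legitimate | x) = 0.350617 / 0.351411768 ≈ 0.998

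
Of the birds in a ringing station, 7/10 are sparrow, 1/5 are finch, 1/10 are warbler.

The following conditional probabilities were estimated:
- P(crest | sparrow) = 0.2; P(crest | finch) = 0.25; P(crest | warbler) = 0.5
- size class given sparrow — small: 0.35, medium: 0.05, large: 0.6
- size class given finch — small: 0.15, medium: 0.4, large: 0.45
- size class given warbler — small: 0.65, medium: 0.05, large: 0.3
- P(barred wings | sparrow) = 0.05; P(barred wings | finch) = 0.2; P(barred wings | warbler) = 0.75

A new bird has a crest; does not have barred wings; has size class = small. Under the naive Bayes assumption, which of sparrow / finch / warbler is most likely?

sparrow

sparrow: 0.7 × 0.2 × 0.35 × (1−0.05) = 0.04655
finch: 0.2 × 0.25 × 0.15 × (1−0.2) = 0.006
warbler: 0.1 × 0.5 × 0.65 × (1−0.75) = 0.008125
Highest score → sparrow.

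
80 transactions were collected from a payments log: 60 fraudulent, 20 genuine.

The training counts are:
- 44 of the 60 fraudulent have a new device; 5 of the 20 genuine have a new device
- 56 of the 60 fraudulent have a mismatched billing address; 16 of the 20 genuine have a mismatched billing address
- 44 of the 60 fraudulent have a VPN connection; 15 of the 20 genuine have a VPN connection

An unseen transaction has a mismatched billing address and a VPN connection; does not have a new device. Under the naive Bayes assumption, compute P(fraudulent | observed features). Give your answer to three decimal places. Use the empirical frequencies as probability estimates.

0.549

fraudulent: (60/80) × (16/60) × (56/60) × (44/60) ≈ 0.136889
genuine: (20/80) × (15/20) × (16/20) × (15/20) = 0.1125
P(fraudulent | x) = 0.136889 / 0.249389 ≈ 0.549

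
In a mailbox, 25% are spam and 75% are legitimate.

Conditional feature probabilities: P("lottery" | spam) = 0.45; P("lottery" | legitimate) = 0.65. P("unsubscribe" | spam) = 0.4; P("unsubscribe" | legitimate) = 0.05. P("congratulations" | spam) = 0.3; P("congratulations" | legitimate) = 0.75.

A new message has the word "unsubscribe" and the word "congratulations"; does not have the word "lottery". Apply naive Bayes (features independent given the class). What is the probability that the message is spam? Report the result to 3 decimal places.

spam: 0.25 × (1−0.45) × 0.4 × 0.3 = 0.0165
legitimate: 0.75 × (1−0.65) × 0.05 × 0.75 = 0.00984375
P(spam | x) = 0.0165 / 0.02634375 ≈ 0.626

0.626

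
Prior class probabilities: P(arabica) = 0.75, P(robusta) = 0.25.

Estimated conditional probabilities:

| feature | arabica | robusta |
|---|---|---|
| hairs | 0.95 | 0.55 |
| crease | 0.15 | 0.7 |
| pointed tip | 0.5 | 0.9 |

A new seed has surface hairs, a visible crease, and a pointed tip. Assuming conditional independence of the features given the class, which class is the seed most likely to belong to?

arabica: 0.75 × 0.95 × 0.15 × 0.5 = 0.0534375
robusta: 0.25 × 0.55 × 0.7 × 0.9 = 0.086625
Highest score → robusta.

robusta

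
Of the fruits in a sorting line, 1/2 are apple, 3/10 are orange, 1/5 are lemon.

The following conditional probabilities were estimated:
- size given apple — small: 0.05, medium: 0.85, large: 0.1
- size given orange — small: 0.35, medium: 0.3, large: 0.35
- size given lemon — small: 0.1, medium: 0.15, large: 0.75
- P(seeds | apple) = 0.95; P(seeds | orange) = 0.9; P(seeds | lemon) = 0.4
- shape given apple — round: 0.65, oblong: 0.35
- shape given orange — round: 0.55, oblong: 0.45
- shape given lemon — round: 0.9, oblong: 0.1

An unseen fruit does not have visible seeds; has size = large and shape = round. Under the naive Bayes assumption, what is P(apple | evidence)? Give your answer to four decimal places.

0.0184

apple: 0.5 × 0.1 × (1−0.95) × 0.65 = 0.001625
orange: 0.3 × 0.35 × (1−0.9) × 0.55 = 0.005775
lemon: 0.2 × 0.75 × (1−0.4) × 0.9 = 0.081
P(apple | x) = 0.001625 / 0.0884 ≈ 0.0184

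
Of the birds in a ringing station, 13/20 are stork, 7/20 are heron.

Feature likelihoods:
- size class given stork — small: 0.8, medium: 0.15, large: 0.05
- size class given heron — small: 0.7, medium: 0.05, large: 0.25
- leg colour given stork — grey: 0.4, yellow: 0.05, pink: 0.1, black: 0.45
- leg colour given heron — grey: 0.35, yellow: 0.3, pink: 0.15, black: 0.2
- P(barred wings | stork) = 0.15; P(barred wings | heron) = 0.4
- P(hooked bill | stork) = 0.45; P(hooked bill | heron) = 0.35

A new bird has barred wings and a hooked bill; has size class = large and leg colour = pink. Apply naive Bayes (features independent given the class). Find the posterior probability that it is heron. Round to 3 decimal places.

stork: 0.65 × 0.05 × 0.1 × 0.15 × 0.45 = 0.000219375
heron: 0.35 × 0.25 × 0.15 × 0.4 × 0.35 = 0.0018375
P(heron | x) = 0.0018375 / 0.002056875 ≈ 0.893

0.893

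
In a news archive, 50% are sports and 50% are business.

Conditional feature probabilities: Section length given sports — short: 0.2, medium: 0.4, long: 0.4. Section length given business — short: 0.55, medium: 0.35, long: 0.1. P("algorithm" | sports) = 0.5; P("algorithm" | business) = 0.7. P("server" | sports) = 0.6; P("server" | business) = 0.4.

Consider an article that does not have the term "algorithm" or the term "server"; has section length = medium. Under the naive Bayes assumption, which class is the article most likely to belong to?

sports: 0.5 × 0.4 × (1−0.5) × (1−0.6) = 0.04
business: 0.5 × 0.35 × (1−0.7) × (1−0.4) = 0.0315
Highest score → sports.

sports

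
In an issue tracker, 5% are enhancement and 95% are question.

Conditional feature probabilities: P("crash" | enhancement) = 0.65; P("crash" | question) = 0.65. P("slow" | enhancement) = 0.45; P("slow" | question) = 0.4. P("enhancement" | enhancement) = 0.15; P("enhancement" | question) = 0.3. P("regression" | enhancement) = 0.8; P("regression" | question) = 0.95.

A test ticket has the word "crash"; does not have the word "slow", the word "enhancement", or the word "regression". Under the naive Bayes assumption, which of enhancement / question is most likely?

enhancement: 0.05 × 0.65 × (1−0.45) × (1−0.15) × (1−0.8) = 0.00303875
question: 0.95 × 0.65 × (1−0.4) × (1−0.3) × (1−0.95) = 0.0129675
Highest score → question.

question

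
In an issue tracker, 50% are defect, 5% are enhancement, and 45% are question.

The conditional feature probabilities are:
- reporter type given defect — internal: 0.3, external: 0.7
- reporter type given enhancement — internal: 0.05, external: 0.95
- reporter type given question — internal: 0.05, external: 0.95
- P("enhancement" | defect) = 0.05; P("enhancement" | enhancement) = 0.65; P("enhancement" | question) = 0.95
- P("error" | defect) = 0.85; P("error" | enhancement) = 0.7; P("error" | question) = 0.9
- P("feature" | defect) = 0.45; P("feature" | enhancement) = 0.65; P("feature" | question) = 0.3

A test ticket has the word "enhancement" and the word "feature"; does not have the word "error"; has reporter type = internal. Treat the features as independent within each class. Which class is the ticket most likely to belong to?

defect: 0.5 × 0.3 × 0.05 × (1−0.85) × 0.45 = 0.00050625
enhancement: 0.05 × 0.05 × 0.65 × (1−0.7) × 0.65 = 0.000316875
question: 0.45 × 0.05 × 0.95 × (1−0.9) × 0.3 = 0.00064125
Highest score → question.

question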